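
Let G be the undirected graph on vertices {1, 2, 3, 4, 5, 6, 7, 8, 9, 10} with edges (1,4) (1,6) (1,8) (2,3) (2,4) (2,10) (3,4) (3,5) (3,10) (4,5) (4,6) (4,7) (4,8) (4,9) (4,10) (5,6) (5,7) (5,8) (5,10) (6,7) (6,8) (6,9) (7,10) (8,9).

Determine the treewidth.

A width-3 tree decomposition is:
Bags: B1 = {4, 5, 7, 10}  B2 = {4, 5, 6, 7}  B3 = {4, 5, 6, 8}  B4 = {3, 4, 5, 10}  B5 = {1, 4, 6, 8}  B6 = {2, 3, 4, 10}  B7 = {4, 6, 8, 9}
Tree: B1–B2, B2–B3, B1–B4, B3–B5, B4–B6, B3–B7
Each bag holds 4 vertices, so the decomposition has width 3, which upper-bounds the treewidth. Conversely, {1, 4, 6, 8} is a clique of size 4, and the vertices of any clique must share a bag in every tree decomposition; so some bag has ≥ 4 vertices and tw(G) ≥ 3. Combining the bounds, tw(G) = 3.

3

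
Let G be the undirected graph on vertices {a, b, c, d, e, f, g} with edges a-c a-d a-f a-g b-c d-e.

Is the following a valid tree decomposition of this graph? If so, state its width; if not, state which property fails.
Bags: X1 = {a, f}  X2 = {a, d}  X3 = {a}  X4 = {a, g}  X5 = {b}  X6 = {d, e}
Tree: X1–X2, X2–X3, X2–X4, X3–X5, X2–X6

No — vertex c appears in no bag.

A tree decomposition must satisfy three properties: every vertex lies in some bag; for every edge, both endpoints lie together in some bag; and for every vertex, the bags containing it form a connected subtree. Here vertex c appears in no bag, so the decomposition is invalid.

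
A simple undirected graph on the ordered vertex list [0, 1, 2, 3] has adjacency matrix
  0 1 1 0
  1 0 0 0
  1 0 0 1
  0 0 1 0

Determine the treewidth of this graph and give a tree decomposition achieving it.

Treewidth 1.
Bags: B1 = {0, 1}  B2 = {0, 2}  B3 = {2, 3}
Tree: B1–B2, B2–B3

Each bag holds 2 vertices, so the decomposition has width 1, which upper-bounds the treewidth. Since G has at least one edge (e.g. 1–0), it is not an edgeless graph, so tw(G) ≥ 1. Hence tw(G) = 1 exactly.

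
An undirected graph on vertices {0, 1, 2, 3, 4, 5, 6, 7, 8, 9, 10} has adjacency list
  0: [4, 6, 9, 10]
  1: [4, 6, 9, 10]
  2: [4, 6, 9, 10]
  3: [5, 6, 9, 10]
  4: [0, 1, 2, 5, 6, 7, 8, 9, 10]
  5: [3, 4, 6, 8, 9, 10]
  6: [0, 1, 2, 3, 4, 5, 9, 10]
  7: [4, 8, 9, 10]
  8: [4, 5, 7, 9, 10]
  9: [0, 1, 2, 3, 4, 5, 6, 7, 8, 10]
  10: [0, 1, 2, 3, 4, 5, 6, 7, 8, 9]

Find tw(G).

4

A width-4 tree decomposition is:
Bags: B1 = {4, 5, 6, 9, 10}  B2 = {0, 4, 6, 9, 10}  B3 = {3, 5, 6, 9, 10}  B4 = {1, 4, 6, 9, 10}  B5 = {4, 5, 8, 9, 10}  B6 = {4, 7, 8, 9, 10}  B7 = {2, 4, 6, 9, 10}
Tree: B1–B2, B1–B3, B1–B4, B1–B5, B5–B6, B4–B7
The largest bag has 5 vertices, giving width 4; this decomposition certifies tw(G) ≤ 4. For the lower bound, the 5 vertices {3, 5, 6, 9, 10} are pairwise adjacent, and any tree decomposition puts a clique entirely inside one bag — forcing width ≥ 4. Hence tw(G) = 4 exactly.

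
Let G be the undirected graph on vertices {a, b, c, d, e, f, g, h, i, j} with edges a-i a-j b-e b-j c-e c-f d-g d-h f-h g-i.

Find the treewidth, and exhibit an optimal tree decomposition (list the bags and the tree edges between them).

The largest bag has 3 vertices, giving width 2; this decomposition certifies tw(G) ≤ 2. The edges h–d–g–i–a–j–b–e–c–f–h form a cycle, so G is not a tree and its treewidth is at least 2. Combining the bounds, tw(G) = 2.

Treewidth 2.
One optimal decomposition is:
Bags: B1 = {d, g, h}  B2 = {g, h, i}  B3 = {a, h, i}  B4 = {a, h, j}  B5 = {b, h, j}  B6 = {b, e, h}  B7 = {c, e, h}  B8 = {c, f, h}
Tree: B1–B2, B2–B3, B3–B4, B4–B5, B5–B6, B6–B7, B7–B8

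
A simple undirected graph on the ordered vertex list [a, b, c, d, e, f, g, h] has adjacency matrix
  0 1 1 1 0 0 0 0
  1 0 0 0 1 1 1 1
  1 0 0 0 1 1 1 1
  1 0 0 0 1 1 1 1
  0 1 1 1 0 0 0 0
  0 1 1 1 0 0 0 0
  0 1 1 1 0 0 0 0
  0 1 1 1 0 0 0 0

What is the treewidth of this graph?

A width-3 tree decomposition is:
Bags: B1 = {b, c, d, g}  B2 = {a, b, c, d}  B3 = {b, c, d, h}  B4 = {b, c, d, e}  B5 = {b, c, d, f}
Tree: B1–B2, B2–B3, B3–B4, B4–B5
The largest bag has 4 vertices, giving width 3; this decomposition certifies tw(G) ≤ 3. For the lower bound: the 4 vertex sets {c,g}, {a,d}, {b}, {h} are disjoint, each induces a connected subgraph, and every pair is joined by at least one edge of G. Contracting each set to a single vertex therefore yields K_{4} as a minor, and since treewidth is minor-monotone, tw(G) ≥ tw(K_{4}) = 3. Combining the bounds, tw(G) = 3.

3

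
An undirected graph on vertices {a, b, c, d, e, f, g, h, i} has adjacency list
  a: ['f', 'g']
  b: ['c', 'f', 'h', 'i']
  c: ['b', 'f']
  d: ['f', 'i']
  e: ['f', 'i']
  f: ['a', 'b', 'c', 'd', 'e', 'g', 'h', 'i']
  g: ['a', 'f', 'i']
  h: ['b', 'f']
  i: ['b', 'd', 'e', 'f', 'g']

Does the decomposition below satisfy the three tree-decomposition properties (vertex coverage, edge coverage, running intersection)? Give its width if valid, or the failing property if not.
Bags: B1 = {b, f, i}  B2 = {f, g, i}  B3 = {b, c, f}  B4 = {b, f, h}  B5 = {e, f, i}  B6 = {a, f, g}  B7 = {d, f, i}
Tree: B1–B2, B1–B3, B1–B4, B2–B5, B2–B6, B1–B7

Every vertex of G appears in some bag (union = {a, b, c, d, e, f, g, h, i}); every edge is covered by a bag; and for each vertex v the set of bags containing v is connected in the bag tree. The decomposition is therefore valid. The largest bag has 3 vertices, so the width is 2.

Yes; width 2.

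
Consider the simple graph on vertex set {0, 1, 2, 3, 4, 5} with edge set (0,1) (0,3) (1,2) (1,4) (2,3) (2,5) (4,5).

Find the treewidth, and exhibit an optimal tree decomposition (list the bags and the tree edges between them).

Each bag holds 3 vertices, so the decomposition has width 2, which upper-bounds the treewidth. Since 5–4–1–2–5 is a cycle in G, G is not acyclic. Forests are exactly the graphs of treewidth ≤ 1, so tw(G) ≥ 2. Combining the bounds, tw(G) = 2.

Treewidth 2.
Bags: B1 = {2, 4, 5}  B2 = {1, 2, 4}  B3 = {1, 2, 3}  B4 = {0, 1, 3}
Tree: B1–B2, B2–B3, B3–B4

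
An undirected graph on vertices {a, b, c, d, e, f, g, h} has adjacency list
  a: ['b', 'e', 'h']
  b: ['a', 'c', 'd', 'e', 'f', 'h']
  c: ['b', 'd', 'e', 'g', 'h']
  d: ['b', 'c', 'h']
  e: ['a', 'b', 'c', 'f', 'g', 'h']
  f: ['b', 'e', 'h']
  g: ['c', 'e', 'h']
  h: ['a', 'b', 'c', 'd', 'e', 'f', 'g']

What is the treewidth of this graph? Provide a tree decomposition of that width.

Treewidth 3.
Bags: B1 = {b, c, e, h}  B2 = {c, e, g, h}  B3 = {b, c, d, h}  B4 = {b, e, f, h}  B5 = {a, b, e, h}
Tree: B1–B2, B1–B3, B1–B4, B4–B5

Every bag has size at most 4, so the width is 4 − 1 = 3 and tw(G) ≤ 3. For the lower bound, the 4 vertices {c, e, g, h} are pairwise adjacent, and any tree decomposition puts a clique entirely inside one bag — forcing width ≥ 3. The upper and lower bounds meet at 3, so that is the treewidth.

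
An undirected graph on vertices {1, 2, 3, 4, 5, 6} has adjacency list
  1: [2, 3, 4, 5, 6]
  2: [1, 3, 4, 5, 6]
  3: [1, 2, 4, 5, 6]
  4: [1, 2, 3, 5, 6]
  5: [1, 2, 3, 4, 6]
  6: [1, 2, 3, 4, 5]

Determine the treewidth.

5

A width-5 tree decomposition is:
Bags: B1 = {1, 2, 3, 4, 5, 6}
Tree: (single bag)
A single bag containing all 6 vertices is trivially a valid decomposition of width 5. For the lower bound, the 6 vertices {1, 2, 3, 4, 5, 6} are pairwise adjacent, and any tree decomposition puts a clique entirely inside one bag — forcing width ≥ 5. Combining the bounds, tw(G) = 5.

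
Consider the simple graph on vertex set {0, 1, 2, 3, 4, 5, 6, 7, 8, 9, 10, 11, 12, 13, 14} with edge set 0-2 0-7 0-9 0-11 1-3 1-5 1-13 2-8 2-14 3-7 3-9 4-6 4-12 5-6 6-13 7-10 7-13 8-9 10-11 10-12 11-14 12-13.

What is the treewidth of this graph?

3

A width-3 tree decomposition is:
Bags: B1 = {2, 8, 11, 14}  B2 = {0, 2, 8, 11}  B3 = {0, 8, 9, 11}  B4 = {0, 9, 10, 11}  B5 = {0, 7, 9, 10}  B6 = {3, 7, 9, 10}  B7 = {3, 7, 10, 12}  B8 = {3, 7, 12, 13}  B9 = {1, 3, 12, 13}  B10 = {1, 4, 12, 13}  B11 = {1, 4, 6, 13}  B12 = {1, 4, 5, 6}
Tree: B1–B2, B2–B3, B3–B4, B4–B5, B5–B6, B6–B7, B7–B8, B8–B9, B9–B10, B10–B11, B11–B12
Each bag holds 4 vertices, so the decomposition has width 3, which upper-bounds the treewidth. For the lower bound: the 4 vertex sets {2,8,14}, {11}, {0}, {3,7,9,10} are disjoint, each induces a connected subgraph, and every pair is joined by at least one edge of G. Contracting each set to a single vertex therefore yields K_{4} as a minor, and since treewidth is minor-monotone, tw(G) ≥ tw(K_{4}) = 3. Combining the bounds, tw(G) = 3.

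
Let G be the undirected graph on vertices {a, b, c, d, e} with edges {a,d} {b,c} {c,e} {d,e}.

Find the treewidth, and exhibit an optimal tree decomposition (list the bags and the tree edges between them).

Treewidth 1.
One optimal decomposition is:
Bags: B1 = {a, d}  B2 = {d, e}  B3 = {c, e}  B4 = {b, c}
Tree: B1–B2, B2–B3, B3–B4

Each bag holds 2 vertices, so the decomposition has width 1, which upper-bounds the treewidth. G has an edge, so its treewidth is at least 1. Combining the bounds, tw(G) = 1.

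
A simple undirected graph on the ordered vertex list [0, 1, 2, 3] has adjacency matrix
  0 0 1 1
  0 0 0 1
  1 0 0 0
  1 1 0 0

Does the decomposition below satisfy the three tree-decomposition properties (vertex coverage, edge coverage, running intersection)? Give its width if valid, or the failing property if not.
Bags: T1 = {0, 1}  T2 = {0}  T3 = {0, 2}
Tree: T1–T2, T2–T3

No — vertex 3 appears in no bag.

A tree decomposition must satisfy three properties: every vertex lies in some bag; for every edge, both endpoints lie together in some bag; and for every vertex, the bags containing it form a connected subtree. Here vertex 3 appears in no bag, so the decomposition is invalid.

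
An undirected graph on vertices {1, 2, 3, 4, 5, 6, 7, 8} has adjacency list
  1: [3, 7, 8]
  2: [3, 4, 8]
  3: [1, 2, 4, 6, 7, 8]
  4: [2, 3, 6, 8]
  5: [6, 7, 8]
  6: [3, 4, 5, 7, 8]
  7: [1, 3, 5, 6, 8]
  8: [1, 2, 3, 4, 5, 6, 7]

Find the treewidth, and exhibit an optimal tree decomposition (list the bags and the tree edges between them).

Treewidth 3.
Bags: B1 = {3, 4, 6, 8}  B2 = {3, 6, 7, 8}  B3 = {2, 3, 4, 8}  B4 = {1, 3, 7, 8}  B5 = {5, 6, 7, 8}
Tree: B1–B2, B1–B3, B2–B4, B2–B5

Every bag has size at most 4, so the width is 4 − 1 = 3 and tw(G) ≤ 3. For the lower bound, the 4 vertices {1, 3, 7, 8} are pairwise adjacent, and any tree decomposition puts a clique entirely inside one bag — forcing width ≥ 3. Hence tw(G) = 3 exactly.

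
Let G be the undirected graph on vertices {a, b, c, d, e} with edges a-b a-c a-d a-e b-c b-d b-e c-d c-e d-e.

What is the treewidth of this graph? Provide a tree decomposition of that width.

With just one bag of size 5, the width is 5 − 1 = 4, so tw(G) ≤ 4. On the other hand G contains the 5-clique {a, b, c, d, e}. A clique must lie in a single bag of any decomposition, so no decomposition can have width below 4. Combining the bounds, tw(G) = 4.

Treewidth 4.
One such decomposition:
Bags: B1 = {a, b, c, d, e}
Tree: (single bag)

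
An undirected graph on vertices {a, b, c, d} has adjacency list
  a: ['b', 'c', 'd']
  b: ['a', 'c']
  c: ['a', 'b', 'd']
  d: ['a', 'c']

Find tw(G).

A width-2 tree decomposition is:
Bags: B1 = {a, c, d}  B2 = {a, b, c}
Tree: B1–B2
Every bag has size at most 3, so the width is 3 − 1 = 2 and tw(G) ≤ 2. Conversely, {a, c, d} is a clique of size 3, and the vertices of any clique must share a bag in every tree decomposition; so some bag has ≥ 3 vertices and tw(G) ≥ 2. Hence tw(G) = 2 exactly.

2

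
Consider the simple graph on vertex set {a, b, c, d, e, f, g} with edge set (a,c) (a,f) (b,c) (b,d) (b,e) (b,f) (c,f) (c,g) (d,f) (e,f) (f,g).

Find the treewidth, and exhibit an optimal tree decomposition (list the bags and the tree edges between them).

Every bag has size at most 3, so the width is 3 − 1 = 2 and tw(G) ≤ 2. For the lower bound, the 3 vertices {c, f, g} are pairwise adjacent, and any tree decomposition puts a clique entirely inside one bag — forcing width ≥ 2. Combining the bounds, tw(G) = 2.

Treewidth 2.
Bags: B1 = {a, c, f}  B2 = {b, c, f}  B3 = {b, d, f}  B4 = {c, f, g}  B5 = {b, e, f}
Tree: B1–B2, B2–B3, B2–B4, B3–B5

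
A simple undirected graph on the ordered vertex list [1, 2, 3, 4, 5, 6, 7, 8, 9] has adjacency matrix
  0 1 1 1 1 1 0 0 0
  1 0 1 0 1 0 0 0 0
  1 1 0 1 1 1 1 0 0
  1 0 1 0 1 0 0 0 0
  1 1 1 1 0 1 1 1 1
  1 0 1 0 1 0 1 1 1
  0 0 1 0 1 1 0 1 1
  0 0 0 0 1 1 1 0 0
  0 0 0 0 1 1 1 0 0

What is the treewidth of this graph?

3

A width-3 tree decomposition is:
Bags: B1 = {1, 3, 5, 6}  B2 = {1, 2, 3, 5}  B3 = {3, 5, 6, 7}  B4 = {5, 6, 7, 9}  B5 = {1, 3, 4, 5}  B6 = {5, 6, 7, 8}
Tree: B1–B2, B1–B3, B3–B4, B1–B5, B3–B6
The largest bag has 4 vertices, giving width 3; this decomposition certifies tw(G) ≤ 3. For the lower bound, the 4 vertices {5, 6, 7, 8} are pairwise adjacent, and any tree decomposition puts a clique entirely inside one bag — forcing width ≥ 3. Therefore the treewidth is 3.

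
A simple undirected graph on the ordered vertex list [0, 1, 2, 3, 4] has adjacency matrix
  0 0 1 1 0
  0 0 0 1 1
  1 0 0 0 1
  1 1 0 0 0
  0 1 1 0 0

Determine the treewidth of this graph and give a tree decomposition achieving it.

Treewidth 2.
One optimal decomposition is:
Bags: B1 = {0, 2, 3}  B2 = {1, 2, 3}  B3 = {1, 2, 4}
Tree: B1–B2, B2–B3

Each bag holds 3 vertices, so the decomposition has width 2, which upper-bounds the treewidth. For the lower bound, G contains the cycle 2–0–3–1–4–2, so G is not a forest; only forests have treewidth ≤ 1, hence tw(G) ≥ 2. The upper and lower bounds meet at 2, so that is the treewidth.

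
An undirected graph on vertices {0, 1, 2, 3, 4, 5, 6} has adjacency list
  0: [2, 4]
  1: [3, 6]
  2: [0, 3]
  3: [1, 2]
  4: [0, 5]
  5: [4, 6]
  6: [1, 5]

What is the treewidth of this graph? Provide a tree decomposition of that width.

Treewidth 2.
Bags: B1 = {0, 2, 3}  B2 = {0, 1, 3}  B3 = {0, 1, 6}  B4 = {0, 5, 6}  B5 = {0, 4, 5}
Tree: B1–B2, B2–B3, B3–B4, B4–B5

The largest bag has 3 vertices, giving width 2; this decomposition certifies tw(G) ≤ 2. For the lower bound, G contains the cycle 0–2–3–1–6–5–4–0, so G is not a forest; only forests have treewidth ≤ 1, hence tw(G) ≥ 2. Therefore the treewidth is 2.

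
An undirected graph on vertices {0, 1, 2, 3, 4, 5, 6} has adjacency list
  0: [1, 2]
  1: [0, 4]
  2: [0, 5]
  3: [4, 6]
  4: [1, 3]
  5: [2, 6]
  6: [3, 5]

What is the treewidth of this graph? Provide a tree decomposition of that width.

Treewidth 2.
One such decomposition:
Bags: B1 = {3, 4, 6}  B2 = {4, 5, 6}  B3 = {2, 4, 5}  B4 = {0, 2, 4}  B5 = {0, 1, 4}
Tree: B1–B2, B2–B3, B3–B4, B4–B5

The largest bag has 3 vertices, giving width 2; this decomposition certifies tw(G) ≤ 2. Since 4–3–6–5–2–0–1–4 is a cycle in G, G is not acyclic. Forests are exactly the graphs of treewidth ≤ 1, so tw(G) ≥ 2. Therefore the treewidth is 2.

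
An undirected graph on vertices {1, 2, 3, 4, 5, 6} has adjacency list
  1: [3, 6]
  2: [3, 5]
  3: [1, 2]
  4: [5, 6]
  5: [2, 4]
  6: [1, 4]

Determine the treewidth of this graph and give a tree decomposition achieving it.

Treewidth 2.
One optimal decomposition is:
Bags: B1 = {1, 2, 3}  B2 = {1, 2, 5}  B3 = {1, 4, 5}  B4 = {1, 4, 6}
Tree: B1–B2, B2–B3, B3–B4

Each bag holds 3 vertices, so the decomposition has width 2, which upper-bounds the treewidth. For the lower bound, G contains the cycle 1–3–2–5–4–6–1, so G is not a forest; only forests have treewidth ≤ 1, hence tw(G) ≥ 2. The upper and lower bounds meet at 2, so that is the treewidth.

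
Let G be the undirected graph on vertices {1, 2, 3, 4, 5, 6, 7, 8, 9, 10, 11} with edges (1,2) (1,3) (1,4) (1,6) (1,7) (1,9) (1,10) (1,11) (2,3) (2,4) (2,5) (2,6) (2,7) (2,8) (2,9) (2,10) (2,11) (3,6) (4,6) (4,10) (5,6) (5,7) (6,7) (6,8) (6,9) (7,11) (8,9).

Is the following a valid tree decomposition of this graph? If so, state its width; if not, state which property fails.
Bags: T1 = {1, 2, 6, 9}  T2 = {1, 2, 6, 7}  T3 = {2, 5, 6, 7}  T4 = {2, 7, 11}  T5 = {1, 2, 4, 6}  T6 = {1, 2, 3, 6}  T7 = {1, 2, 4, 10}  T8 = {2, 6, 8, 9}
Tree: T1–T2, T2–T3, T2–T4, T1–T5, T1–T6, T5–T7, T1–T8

A tree decomposition must satisfy three properties: every vertex lies in some bag; for every edge, both endpoints lie together in some bag; and for every vertex, the bags containing it form a connected subtree. Here edge (1,11) lies in no bag, so the decomposition is invalid.

No — edge (1,11) lies in no bag.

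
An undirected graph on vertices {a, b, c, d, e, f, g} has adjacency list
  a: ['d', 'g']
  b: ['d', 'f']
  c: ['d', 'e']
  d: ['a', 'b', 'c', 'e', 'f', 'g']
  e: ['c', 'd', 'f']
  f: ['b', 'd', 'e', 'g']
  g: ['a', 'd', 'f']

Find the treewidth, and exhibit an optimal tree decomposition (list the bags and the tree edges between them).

The largest bag has 3 vertices, giving width 2; this decomposition certifies tw(G) ≤ 2. Conversely, {a, d, g} is a clique of size 3, and the vertices of any clique must share a bag in every tree decomposition; so some bag has ≥ 3 vertices and tw(G) ≥ 2. The upper and lower bounds meet at 2, so that is the treewidth.

Treewidth 2.
Bags: B1 = {a, d, g}  B2 = {d, f, g}  B3 = {b, d, f}  B4 = {d, e, f}  B5 = {c, d, e}
Tree: B1–B2, B2–B3, B2–B4, B4–B5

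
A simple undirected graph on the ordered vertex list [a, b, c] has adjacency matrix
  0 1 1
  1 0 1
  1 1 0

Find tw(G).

2

A width-2 tree decomposition is:
Bags: B1 = {a, b, c}
Tree: (single bag)
A single bag containing all 3 vertices is trivially a valid decomposition of width 2. Conversely, {a, b, c} is a clique of size 3, and the vertices of any clique must share a bag in every tree decomposition; so some bag has ≥ 3 vertices and tw(G) ≥ 2. Hence tw(G) = 2 exactly.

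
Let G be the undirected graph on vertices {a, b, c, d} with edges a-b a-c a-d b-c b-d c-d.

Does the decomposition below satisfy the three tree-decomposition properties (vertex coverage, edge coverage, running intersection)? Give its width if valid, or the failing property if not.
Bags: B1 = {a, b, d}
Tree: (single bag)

A tree decomposition must satisfy three properties: every vertex lies in some bag; for every edge, both endpoints lie together in some bag; and for every vertex, the bags containing it form a connected subtree. Here vertex c appears in no bag, so the decomposition is invalid.

No — vertex c appears in no bag.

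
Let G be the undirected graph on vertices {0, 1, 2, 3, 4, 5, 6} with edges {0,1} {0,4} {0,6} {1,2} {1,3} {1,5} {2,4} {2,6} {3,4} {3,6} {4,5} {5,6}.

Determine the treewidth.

3

A width-3 tree decomposition is:
Bags: B1 = {0, 1, 4, 6}  B2 = {1, 4, 5, 6}  B3 = {1, 3, 4, 6}  B4 = {1, 2, 4, 6}
Tree: B1–B2, B2–B3, B3–B4
Each bag holds 4 vertices, so the decomposition has width 3, which upper-bounds the treewidth. For the lower bound: the 4 vertex sets {0,6}, {4,5}, {1}, {3} are disjoint, each induces a connected subgraph, and every pair is joined by at least one edge of G. Contracting each set to a single vertex therefore yields K_{4} as a minor, and since treewidth is minor-monotone, tw(G) ≥ tw(K_{4}) = 3. Combining the bounds, tw(G) = 3.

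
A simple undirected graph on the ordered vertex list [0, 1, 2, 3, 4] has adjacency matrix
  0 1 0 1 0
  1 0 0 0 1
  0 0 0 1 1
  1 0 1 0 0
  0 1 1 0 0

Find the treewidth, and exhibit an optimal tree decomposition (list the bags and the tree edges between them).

Treewidth 2.
Bags: B1 = {1, 2, 4}  B2 = {0, 1, 2}  B3 = {0, 2, 3}
Tree: B1–B2, B2–B3

Every bag has size at most 3, so the width is 3 − 1 = 2 and tw(G) ≤ 2. The edges 2–4–1–0–3–2 form a cycle, so G is not a tree and its treewidth is at least 2. Therefore the treewidth is 2.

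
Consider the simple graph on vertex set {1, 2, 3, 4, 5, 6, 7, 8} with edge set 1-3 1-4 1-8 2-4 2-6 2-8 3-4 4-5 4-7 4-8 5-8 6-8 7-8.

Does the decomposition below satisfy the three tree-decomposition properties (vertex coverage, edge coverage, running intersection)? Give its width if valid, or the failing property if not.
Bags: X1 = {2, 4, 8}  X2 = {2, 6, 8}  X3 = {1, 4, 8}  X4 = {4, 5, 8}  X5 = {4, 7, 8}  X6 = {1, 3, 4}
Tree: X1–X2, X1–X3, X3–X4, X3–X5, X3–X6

Vertex coverage: the bags together contain {1, 2, 3, 4, 5, 6, 7, 8}, the full vertex set. Edge coverage: each edge of G has both endpoints in at least one bag. Running intersection: for every vertex, the bags containing it form a connected subtree. All three properties hold, so this is a valid tree decomposition of width max|bag| − 1 = 2, and hence tw(G) ≤ 2.

Yes; width 2.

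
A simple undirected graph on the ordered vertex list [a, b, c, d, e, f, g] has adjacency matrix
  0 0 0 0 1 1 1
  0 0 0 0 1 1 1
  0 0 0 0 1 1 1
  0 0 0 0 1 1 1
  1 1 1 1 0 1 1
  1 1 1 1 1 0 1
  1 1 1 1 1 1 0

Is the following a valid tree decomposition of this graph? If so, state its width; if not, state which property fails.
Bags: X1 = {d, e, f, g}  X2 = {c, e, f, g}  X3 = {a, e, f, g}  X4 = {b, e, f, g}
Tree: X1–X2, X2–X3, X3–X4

Yes; width 3.

Vertex coverage: the bags together contain {a, b, c, d, e, f, g}, the full vertex set. Edge coverage: each edge of G has both endpoints in at least one bag. Running intersection: for every vertex, the bags containing it form a connected subtree. All three properties hold, so this is a valid tree decomposition of width max|bag| − 1 = 3, and hence tw(G) ≤ 3.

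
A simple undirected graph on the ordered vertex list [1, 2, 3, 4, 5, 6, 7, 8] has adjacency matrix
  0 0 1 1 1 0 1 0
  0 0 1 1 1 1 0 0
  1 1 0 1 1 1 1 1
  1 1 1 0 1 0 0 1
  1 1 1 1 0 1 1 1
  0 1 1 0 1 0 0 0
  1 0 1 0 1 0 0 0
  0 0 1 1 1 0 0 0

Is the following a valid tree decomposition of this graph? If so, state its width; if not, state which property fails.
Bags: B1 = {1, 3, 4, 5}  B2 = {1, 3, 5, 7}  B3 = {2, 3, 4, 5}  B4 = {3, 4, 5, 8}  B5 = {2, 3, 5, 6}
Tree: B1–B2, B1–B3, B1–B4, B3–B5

Yes; width 3.

Every vertex of G appears in some bag (union = {1, 2, 3, 4, 5, 6, 7, 8}); every edge is covered by a bag; and for each vertex v the set of bags containing v is connected in the bag tree. The decomposition is therefore valid. The largest bag has 4 vertices, so the width is 3.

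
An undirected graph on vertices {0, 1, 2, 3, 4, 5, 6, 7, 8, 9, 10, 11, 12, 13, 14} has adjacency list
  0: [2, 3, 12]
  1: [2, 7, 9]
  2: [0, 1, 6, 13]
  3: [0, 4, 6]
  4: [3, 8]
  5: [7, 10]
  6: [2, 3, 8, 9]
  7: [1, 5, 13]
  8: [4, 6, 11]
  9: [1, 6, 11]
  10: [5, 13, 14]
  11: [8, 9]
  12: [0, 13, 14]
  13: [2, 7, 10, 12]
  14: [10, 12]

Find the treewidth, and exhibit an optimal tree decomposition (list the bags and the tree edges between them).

The largest bag has 4 vertices, giving width 3; this decomposition certifies tw(G) ≤ 3. For the lower bound: the 4 vertex sets {5,10,14}, {12}, {13}, {0,1,2,7} are disjoint, each induces a connected subgraph, and every pair is joined by at least one edge of G. Contracting each set to a single vertex therefore yields K_{4} as a minor, and since treewidth is minor-monotone, tw(G) ≥ tw(K_{4}) = 3. The upper and lower bounds meet at 3, so that is the treewidth.

Treewidth 3.
One such decomposition:
Bags: B1 = {5, 10, 12, 14}  B2 = {5, 10, 12, 13}  B3 = {5, 7, 12, 13}  B4 = {0, 7, 12, 13}  B5 = {0, 2, 7, 13}  B6 = {0, 1, 2, 7}  B7 = {0, 1, 2, 3}  B8 = {1, 2, 3, 6}  B9 = {1, 3, 6, 9}  B10 = {3, 4, 6, 9}  B11 = {4, 6, 8, 9}  B12 = {4, 8, 9, 11}
Tree: B1–B2, B2–B3, B3–B4, B4–B5, B5–B6, B6–B7, B7–B8, B8–B9, B9–B10, B10–B11, B11–B12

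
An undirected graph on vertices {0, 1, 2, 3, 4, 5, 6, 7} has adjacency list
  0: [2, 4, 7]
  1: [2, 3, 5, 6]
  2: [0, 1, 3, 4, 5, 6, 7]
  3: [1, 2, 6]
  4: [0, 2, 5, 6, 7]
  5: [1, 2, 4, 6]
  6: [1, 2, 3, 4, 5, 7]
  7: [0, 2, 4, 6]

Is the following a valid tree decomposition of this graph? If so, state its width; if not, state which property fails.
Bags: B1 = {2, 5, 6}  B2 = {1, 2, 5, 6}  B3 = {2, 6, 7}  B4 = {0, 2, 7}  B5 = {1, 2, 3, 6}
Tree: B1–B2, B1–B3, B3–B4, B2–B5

A tree decomposition must satisfy three properties: every vertex lies in some bag; for every edge, both endpoints lie together in some bag; and for every vertex, the bags containing it form a connected subtree. Here vertex 4 appears in no bag, so the decomposition is invalid.

No — vertex 4 appears in no bag.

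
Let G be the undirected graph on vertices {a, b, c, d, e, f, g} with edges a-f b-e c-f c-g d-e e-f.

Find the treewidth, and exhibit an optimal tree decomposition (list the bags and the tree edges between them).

Treewidth 1.
Bags: B1 = {e, f}  B2 = {b, e}  B3 = {c, f}  B4 = {a, f}  B5 = {d, e}  B6 = {c, g}
Tree: B1–B2, B1–B3, B1–B4, B1–B5, B3–B6

Each bag holds 2 vertices, so the decomposition has width 1, which upper-bounds the treewidth. Any graph with an edge has treewidth ≥ 1, and G has the edge f–e. Combining the bounds, tw(G) = 1.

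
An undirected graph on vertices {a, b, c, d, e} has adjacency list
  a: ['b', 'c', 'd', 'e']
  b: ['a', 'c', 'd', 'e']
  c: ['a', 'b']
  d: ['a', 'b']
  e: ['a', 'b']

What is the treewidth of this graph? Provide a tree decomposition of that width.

The largest bag has 3 vertices, giving width 2; this decomposition certifies tw(G) ≤ 2. For the lower bound, the 3 vertices {a, b, d} are pairwise adjacent, and any tree decomposition puts a clique entirely inside one bag — forcing width ≥ 2. Hence tw(G) = 2 exactly.

Treewidth 2.
One optimal decomposition is:
Bags: B1 = {a, b, d}  B2 = {a, b, c}  B3 = {a, b, e}
Tree: B1–B2, B1–B3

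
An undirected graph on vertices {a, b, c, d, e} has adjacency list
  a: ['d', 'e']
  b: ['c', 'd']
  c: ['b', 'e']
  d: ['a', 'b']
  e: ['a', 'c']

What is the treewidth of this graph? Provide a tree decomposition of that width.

The largest bag has 3 vertices, giving width 2; this decomposition certifies tw(G) ≤ 2. For the lower bound, G contains the cycle e–c–b–d–a–e, so G is not a forest; only forests have treewidth ≤ 1, hence tw(G) ≥ 2. Hence tw(G) = 2 exactly.

Treewidth 2.
One optimal decomposition is:
Bags: B1 = {b, c, e}  B2 = {b, d, e}  B3 = {a, d, e}
Tree: B1–B2, B2–B3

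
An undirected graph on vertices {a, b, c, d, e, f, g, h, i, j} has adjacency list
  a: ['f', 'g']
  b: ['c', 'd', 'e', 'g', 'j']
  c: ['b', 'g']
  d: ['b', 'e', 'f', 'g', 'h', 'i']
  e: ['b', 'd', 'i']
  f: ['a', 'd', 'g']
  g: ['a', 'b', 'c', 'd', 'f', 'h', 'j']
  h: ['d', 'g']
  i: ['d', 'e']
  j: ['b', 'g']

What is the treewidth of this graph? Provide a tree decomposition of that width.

The largest bag has 3 vertices, giving width 2; this decomposition certifies tw(G) ≤ 2. Conversely, {d, g, h} is a clique of size 3, and the vertices of any clique must share a bag in every tree decomposition; so some bag has ≥ 3 vertices and tw(G) ≥ 2. The upper and lower bounds meet at 2, so that is the treewidth.

Treewidth 2.
Bags: B1 = {b, d, e}  B2 = {b, d, g}  B3 = {d, e, i}  B4 = {d, f, g}  B5 = {d, g, h}  B6 = {a, f, g}  B7 = {b, g, j}  B8 = {b, c, g}
Tree: B1–B2, B1–B3, B2–B4, B4–B5, B4–B6, B2–B7, B7–B8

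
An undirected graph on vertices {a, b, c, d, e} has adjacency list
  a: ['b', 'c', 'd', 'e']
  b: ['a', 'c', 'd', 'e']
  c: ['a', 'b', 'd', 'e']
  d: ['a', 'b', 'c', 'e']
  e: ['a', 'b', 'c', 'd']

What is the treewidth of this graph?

4

A width-4 tree decomposition is:
Bags: B1 = {a, b, c, d, e}
Tree: (single bag)
A single bag containing all 5 vertices is trivially a valid decomposition of width 4. For the lower bound, the 5 vertices {a, b, c, d, e} are pairwise adjacent, and any tree decomposition puts a clique entirely inside one bag — forcing width ≥ 4. Hence tw(G) = 4 exactly.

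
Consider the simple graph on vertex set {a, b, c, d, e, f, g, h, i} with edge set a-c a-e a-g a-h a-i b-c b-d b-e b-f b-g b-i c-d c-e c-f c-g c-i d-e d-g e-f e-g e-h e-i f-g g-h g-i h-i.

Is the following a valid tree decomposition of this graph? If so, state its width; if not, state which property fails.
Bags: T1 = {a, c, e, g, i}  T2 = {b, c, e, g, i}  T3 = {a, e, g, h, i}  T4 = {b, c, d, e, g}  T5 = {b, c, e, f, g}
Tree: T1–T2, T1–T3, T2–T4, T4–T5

Every vertex of G appears in some bag (union = {a, b, c, d, e, f, g, h, i}); every edge is covered by a bag; and for each vertex v the set of bags containing v is connected in the bag tree. The decomposition is therefore valid. The largest bag has 5 vertices, so the width is 4.

Yes; width 4.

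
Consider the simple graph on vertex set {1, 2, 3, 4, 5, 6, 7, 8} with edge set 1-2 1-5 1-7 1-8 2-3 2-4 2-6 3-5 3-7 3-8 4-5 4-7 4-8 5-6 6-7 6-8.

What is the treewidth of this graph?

4

A width-4 tree decomposition is:
Bags: B1 = {1, 3, 4, 6, 7}  B2 = {1, 2, 3, 4, 6}  B3 = {1, 3, 4, 5, 6}  B4 = {1, 3, 4, 6, 8}
Tree: B1–B2, B2–B3, B3–B4
Every bag has size at most 5, so the width is 5 − 1 = 4 and tw(G) ≤ 4. For the lower bound: the 5 vertex sets {4,7}, {1,2}, {5,6}, {3}, {8} are disjoint, each induces a connected subgraph, and every pair is joined by at least one edge of G. Contracting each set to a single vertex therefore yields K_{5} as a minor, and since treewidth is minor-monotone, tw(G) ≥ tw(K_{5}) = 4. The upper and lower bounds meet at 4, so that is the treewidth.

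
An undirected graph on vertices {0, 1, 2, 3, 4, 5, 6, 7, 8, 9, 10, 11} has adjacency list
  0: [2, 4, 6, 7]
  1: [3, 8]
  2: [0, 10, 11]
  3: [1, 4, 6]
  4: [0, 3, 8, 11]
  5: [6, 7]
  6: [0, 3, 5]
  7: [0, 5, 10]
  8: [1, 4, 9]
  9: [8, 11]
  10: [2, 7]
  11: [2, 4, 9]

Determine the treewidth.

3

A width-3 tree decomposition is:
Bags: B1 = {2, 5, 7, 10}  B2 = {0, 2, 5, 7}  B3 = {0, 2, 5, 6}  B4 = {0, 2, 6, 11}  B5 = {0, 4, 6, 11}  B6 = {3, 4, 6, 11}  B7 = {3, 4, 9, 11}  B8 = {3, 4, 8, 9}  B9 = {1, 3, 8, 9}
Tree: B1–B2, B2–B3, B3–B4, B4–B5, B5–B6, B6–B7, B7–B8, B8–B9
Each bag holds 4 vertices, so the decomposition has width 3, which upper-bounds the treewidth. For the lower bound: the 4 vertex sets {5,7,10}, {2}, {0}, {3,4,6,11} are disjoint, each induces a connected subgraph, and every pair is joined by at least one edge of G. Contracting each set to a single vertex therefore yields K_{4} as a minor, and since treewidth is minor-monotone, tw(G) ≥ tw(K_{4}) = 3. Hence tw(G) = 3 exactly.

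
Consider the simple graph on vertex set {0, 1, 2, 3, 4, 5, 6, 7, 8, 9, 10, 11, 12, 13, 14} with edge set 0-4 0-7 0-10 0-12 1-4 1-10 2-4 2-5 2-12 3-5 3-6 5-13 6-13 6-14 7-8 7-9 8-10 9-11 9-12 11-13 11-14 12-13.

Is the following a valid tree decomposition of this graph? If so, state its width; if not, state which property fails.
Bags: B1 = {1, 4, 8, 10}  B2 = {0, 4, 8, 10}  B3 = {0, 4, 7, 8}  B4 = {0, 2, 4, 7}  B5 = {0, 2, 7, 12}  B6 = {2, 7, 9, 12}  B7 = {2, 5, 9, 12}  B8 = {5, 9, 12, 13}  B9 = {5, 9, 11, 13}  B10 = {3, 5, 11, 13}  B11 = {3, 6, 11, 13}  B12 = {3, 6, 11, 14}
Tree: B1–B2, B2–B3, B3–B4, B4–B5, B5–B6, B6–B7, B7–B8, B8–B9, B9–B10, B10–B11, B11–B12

Yes; width 3.

Vertex coverage: the bags together contain {0, 1, 2, 3, 4, 5, 6, 7, 8, 9, 10, 11, 12, 13, 14}, the full vertex set. Edge coverage: each edge of G has both endpoints in at least one bag. Running intersection: for every vertex, the bags containing it form a connected subtree. All three properties hold, so this is a valid tree decomposition of width max|bag| − 1 = 3, and hence tw(G) ≤ 3.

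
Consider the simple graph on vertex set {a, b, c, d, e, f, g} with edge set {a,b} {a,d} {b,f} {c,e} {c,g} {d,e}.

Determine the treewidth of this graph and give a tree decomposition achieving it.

Treewidth 1.
Bags: B1 = {b, f}  B2 = {a, b}  B3 = {a, d}  B4 = {d, e}  B5 = {c, e}  B6 = {c, g}
Tree: B1–B2, B2–B3, B3–B4, B4–B5, B5–B6

The largest bag has 2 vertices, giving width 1; this decomposition certifies tw(G) ≤ 1. Since G has at least one edge (e.g. f–b), it is not an edgeless graph, so tw(G) ≥ 1. Therefore the treewidth is 1.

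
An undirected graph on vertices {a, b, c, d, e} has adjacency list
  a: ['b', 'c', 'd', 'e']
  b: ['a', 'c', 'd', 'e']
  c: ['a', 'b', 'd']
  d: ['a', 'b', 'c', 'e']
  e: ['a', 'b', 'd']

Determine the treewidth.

A width-3 tree decomposition is:
Bags: B1 = {a, b, c, d}  B2 = {a, b, d, e}
Tree: B1–B2
Every bag has size at most 4, so the width is 4 − 1 = 3 and tw(G) ≤ 3. On the other hand G contains the 4-clique {a, b, d, e}. A clique must lie in a single bag of any decomposition, so no decomposition can have width below 3. Therefore the treewidth is 3.

3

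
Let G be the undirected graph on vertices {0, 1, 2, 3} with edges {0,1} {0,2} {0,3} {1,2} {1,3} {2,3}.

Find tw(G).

A width-3 tree decomposition is:
Bags: B1 = {0, 1, 2, 3}
Tree: (single bag)
With just one bag of size 4, the width is 4 − 1 = 3, so tw(G) ≤ 3. Conversely, {0, 1, 2, 3} is a clique of size 4, and the vertices of any clique must share a bag in every tree decomposition; so some bag has ≥ 4 vertices and tw(G) ≥ 3. Therefore the treewidth is 3.

3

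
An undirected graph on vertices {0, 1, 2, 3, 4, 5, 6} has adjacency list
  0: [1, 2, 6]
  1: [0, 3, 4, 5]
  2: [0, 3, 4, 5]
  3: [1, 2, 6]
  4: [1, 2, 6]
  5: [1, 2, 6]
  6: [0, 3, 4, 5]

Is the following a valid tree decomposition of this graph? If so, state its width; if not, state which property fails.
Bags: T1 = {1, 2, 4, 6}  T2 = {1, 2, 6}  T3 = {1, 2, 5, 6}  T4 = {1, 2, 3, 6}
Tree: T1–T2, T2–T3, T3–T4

No — vertex 0 appears in no bag.

A tree decomposition must satisfy three properties: every vertex lies in some bag; for every edge, both endpoints lie together in some bag; and for every vertex, the bags containing it form a connected subtree. Here vertex 0 appears in no bag, so the decomposition is invalid.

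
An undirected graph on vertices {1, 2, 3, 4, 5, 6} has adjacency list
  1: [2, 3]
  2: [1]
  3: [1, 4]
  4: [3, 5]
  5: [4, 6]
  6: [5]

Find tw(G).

1

A width-1 tree decomposition is:
Bags: B1 = {5, 6}  B2 = {4, 5}  B3 = {3, 4}  B4 = {1, 3}  B5 = {1, 2}
Tree: B1–B2, B2–B3, B3–B4, B4–B5
Every bag has size at most 2, so the width is 2 − 1 = 1 and tw(G) ≤ 1. Since G has at least one edge (e.g. 6–5), it is not an edgeless graph, so tw(G) ≥ 1. Hence tw(G) = 1 exactly.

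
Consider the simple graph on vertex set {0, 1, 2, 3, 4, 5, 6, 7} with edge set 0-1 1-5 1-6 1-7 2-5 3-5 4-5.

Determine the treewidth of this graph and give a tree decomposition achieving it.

Treewidth 1.
Bags: B1 = {1, 5}  B2 = {1, 6}  B3 = {1, 7}  B4 = {0, 1}  B5 = {4, 5}  B6 = {2, 5}  B7 = {3, 5}
Tree: B1–B2, B2–B3, B1–B4, B1–B5, B1–B6, B1–B7

Each bag holds 2 vertices, so the decomposition has width 1, which upper-bounds the treewidth. Any graph with an edge has treewidth ≥ 1, and G has the edge 5–1. The upper and lower bounds meet at 1, so that is the treewidth.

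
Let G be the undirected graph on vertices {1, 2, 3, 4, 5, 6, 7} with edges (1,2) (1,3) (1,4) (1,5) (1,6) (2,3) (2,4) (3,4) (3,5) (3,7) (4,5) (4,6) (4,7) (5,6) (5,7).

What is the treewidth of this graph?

3

A width-3 tree decomposition is:
Bags: B1 = {1, 3, 4, 5}  B2 = {3, 4, 5, 7}  B3 = {1, 4, 5, 6}  B4 = {1, 2, 3, 4}
Tree: B1–B2, B1–B3, B1–B4
Every bag has size at most 4, so the width is 4 − 1 = 3 and tw(G) ≤ 3. Conversely, {1, 2, 3, 4} is a clique of size 4, and the vertices of any clique must share a bag in every tree decomposition; so some bag has ≥ 4 vertices and tw(G) ≥ 3. The upper and lower bounds meet at 3, so that is the treewidth.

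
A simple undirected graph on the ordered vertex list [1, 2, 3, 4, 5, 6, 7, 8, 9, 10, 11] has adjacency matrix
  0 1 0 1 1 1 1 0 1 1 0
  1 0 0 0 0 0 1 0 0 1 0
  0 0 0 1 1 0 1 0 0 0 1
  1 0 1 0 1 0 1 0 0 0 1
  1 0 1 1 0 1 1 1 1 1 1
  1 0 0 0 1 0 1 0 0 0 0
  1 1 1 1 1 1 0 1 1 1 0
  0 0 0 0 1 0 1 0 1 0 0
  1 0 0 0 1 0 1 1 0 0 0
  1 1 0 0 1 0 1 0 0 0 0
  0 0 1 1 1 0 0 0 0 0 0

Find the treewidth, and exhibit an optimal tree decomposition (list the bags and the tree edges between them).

Treewidth 3.
Bags: B1 = {1, 5, 7, 9}  B2 = {1, 5, 7, 10}  B3 = {1, 2, 7, 10}  B4 = {1, 4, 5, 7}  B5 = {3, 4, 5, 7}  B6 = {5, 7, 8, 9}  B7 = {1, 5, 6, 7}  B8 = {3, 4, 5, 11}
Tree: B1–B2, B2–B3, B1–B4, B4–B5, B1–B6, B2–B7, B5–B8

The largest bag has 4 vertices, giving width 3; this decomposition certifies tw(G) ≤ 3. On the other hand G contains the 4-clique {1, 2, 7, 10}. A clique must lie in a single bag of any decomposition, so no decomposition can have width below 3. Therefore the treewidth is 3.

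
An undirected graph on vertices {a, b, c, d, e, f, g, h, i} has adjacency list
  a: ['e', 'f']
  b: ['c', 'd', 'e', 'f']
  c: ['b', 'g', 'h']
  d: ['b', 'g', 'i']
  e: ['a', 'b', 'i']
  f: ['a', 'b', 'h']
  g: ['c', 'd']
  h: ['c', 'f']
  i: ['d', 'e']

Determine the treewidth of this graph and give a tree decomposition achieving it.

Treewidth 3.
One such decomposition:
Bags: B1 = {c, d, g, h}  B2 = {b, c, d, h}  B3 = {b, d, f, h}  B4 = {b, d, f, i}  B5 = {b, e, f, i}  B6 = {a, e, f, i}
Tree: B1–B2, B2–B3, B3–B4, B4–B5, B5–B6

The largest bag has 4 vertices, giving width 3; this decomposition certifies tw(G) ≤ 3. For the lower bound: the 4 vertex sets {c,g,h}, {d}, {b}, {a,e,f,i} are disjoint, each induces a connected subgraph, and every pair is joined by at least one edge of G. Contracting each set to a single vertex therefore yields K_{4} as a minor, and since treewidth is minor-monotone, tw(G) ≥ tw(K_{4}) = 3. Combining the bounds, tw(G) = 3.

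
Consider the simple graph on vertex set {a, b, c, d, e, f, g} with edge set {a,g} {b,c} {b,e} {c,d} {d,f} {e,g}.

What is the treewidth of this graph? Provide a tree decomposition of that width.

Treewidth 1.
Bags: B1 = {d, f}  B2 = {c, d}  B3 = {b, c}  B4 = {b, e}  B5 = {e, g}  B6 = {a, g}
Tree: B1–B2, B2–B3, B3–B4, B4–B5, B5–B6

The largest bag has 2 vertices, giving width 1; this decomposition certifies tw(G) ≤ 1. Since G has at least one edge (e.g. f–d), it is not an edgeless graph, so tw(G) ≥ 1. Combining the bounds, tw(G) = 1.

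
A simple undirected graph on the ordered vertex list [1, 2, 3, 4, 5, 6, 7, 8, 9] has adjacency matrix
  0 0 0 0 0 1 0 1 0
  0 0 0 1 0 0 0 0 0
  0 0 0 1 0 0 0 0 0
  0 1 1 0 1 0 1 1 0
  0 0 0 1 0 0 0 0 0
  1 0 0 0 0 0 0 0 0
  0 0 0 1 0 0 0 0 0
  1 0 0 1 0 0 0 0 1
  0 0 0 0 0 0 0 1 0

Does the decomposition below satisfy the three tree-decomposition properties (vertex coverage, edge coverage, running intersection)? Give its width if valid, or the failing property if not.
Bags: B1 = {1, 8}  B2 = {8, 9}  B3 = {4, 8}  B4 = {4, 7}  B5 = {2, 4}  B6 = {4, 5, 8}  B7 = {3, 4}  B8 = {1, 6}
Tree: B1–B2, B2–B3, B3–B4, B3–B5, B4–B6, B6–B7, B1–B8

No — bags containing vertex 8 are not connected in the tree.

A tree decomposition must satisfy three properties: every vertex lies in some bag; for every edge, both endpoints lie together in some bag; and for every vertex, the bags containing it form a connected subtree. Here bags containing vertex 8 are not connected in the tree, so the decomposition is invalid.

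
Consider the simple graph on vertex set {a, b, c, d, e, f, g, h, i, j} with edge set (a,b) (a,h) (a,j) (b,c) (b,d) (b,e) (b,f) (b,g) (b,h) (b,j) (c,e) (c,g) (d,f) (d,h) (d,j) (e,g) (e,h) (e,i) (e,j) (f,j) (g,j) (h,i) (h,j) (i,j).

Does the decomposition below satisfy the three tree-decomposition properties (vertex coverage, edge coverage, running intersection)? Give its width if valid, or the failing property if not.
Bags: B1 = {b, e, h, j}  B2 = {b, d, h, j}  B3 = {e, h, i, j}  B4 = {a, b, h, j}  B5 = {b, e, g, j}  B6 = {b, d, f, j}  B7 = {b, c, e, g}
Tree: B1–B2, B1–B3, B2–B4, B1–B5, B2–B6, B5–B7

Checking the three conditions: (i) the bags cover all of {a, b, c, d, e, f, g, h, i, j}; (ii) for each edge, some bag contains both endpoints; (iii) the bags containing any fixed vertex form a subtree. All hold, so the decomposition is valid with width 4 − 1 = 3.

Yes; width 3.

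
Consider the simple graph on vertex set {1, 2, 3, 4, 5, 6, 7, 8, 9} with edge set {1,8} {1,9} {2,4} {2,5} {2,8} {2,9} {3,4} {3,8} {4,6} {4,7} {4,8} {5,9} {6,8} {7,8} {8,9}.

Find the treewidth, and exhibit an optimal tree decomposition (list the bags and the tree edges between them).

Treewidth 2.
One optimal decomposition is:
Bags: B1 = {2, 4, 8}  B2 = {2, 8, 9}  B3 = {4, 7, 8}  B4 = {3, 4, 8}  B5 = {4, 6, 8}  B6 = {1, 8, 9}  B7 = {2, 5, 9}
Tree: B1–B2, B1–B3, B1–B4, B4–B5, B2–B6, B2–B7

Each bag holds 3 vertices, so the decomposition has width 2, which upper-bounds the treewidth. For the lower bound, the 3 vertices {1, 8, 9} are pairwise adjacent, and any tree decomposition puts a clique entirely inside one bag — forcing width ≥ 2. The upper and lower bounds meet at 2, so that is the treewidth.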